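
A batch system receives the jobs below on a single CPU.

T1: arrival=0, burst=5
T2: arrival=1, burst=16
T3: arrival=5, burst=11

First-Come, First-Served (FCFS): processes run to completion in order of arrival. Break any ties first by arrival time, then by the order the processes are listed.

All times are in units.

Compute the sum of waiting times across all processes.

Gantt: | T1 0-5 | T2 5-21 | T3 21-32 |
Completion: T1=5  T2=21  T3=32
Turnaround (C−A): T1=5  T2=20  T3=27
Waiting = turnaround − burst: T1=0, T2=4, T3=16
Total waiting = 0 + 4 + 16 = 20

20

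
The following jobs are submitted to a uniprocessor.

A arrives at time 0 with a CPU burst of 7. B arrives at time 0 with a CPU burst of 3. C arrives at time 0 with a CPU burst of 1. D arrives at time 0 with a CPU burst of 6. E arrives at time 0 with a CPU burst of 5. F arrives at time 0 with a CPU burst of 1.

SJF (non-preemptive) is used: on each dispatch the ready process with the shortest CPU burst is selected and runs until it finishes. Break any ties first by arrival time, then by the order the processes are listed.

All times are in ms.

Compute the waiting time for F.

Gantt: | C 0-1 | F 1-2 | B 2-5 | E 5-10 | D 10-16 | A 16-23 |
Completion: A=23  B=5  C=1  D=16  E=10  F=2
Turnaround (C−A): A=23  B=5  C=1  D=16  E=10  F=2
Waiting(F) = turnaround − burst = 2 − 1 = 1

1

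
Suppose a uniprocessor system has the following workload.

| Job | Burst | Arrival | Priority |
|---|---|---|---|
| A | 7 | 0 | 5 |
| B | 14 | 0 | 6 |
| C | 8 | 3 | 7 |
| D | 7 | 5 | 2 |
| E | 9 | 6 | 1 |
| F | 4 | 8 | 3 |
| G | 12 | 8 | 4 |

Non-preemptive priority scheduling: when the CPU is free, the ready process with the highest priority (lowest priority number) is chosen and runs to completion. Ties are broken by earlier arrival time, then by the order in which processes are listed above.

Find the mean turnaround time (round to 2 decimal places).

Gantt: | A 0-7 | E 7-16 | D 16-23 | F 23-27 | G 27-39 | B 39-53 | C 53-61 |
Completion: A=7  B=53  C=61  D=23  E=16  F=27  G=39
Turnaround (C−A): A=7  B=53  C=58  D=18  E=10  F=19  G=31
Turnaround times: A=7, B=53, C=58, D=18, E=10, F=19, G=31
Average turnaround = (7+53+58+18+10+19+31) / 7 = 196/7 = 28.00

28.00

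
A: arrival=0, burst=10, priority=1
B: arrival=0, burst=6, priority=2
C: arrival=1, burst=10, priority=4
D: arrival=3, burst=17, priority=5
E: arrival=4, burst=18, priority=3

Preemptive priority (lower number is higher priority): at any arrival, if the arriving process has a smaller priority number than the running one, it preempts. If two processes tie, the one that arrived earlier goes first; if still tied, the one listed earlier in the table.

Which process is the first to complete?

Gantt: | A 0-10 | B 10-16 | E 16-34 | C 34-44 | D 44-61 |
Completion: A=10  B=16  C=44  D=61  E=34
Turnaround (C−A): A=10  B=16  C=43  D=58  E=30
Finish order: A → B → E → C → D

A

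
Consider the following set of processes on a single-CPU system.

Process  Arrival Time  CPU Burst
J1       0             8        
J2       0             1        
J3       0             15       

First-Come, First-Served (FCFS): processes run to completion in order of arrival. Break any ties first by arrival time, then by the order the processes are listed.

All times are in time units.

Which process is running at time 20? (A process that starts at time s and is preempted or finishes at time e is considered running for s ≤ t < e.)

J3

Gantt: | J1 0-8 | J2 8-9 | J3 9-24 |
Completion: J1=8  J2=9  J3=24
Turnaround (C−A): J1=8  J2=9  J3=24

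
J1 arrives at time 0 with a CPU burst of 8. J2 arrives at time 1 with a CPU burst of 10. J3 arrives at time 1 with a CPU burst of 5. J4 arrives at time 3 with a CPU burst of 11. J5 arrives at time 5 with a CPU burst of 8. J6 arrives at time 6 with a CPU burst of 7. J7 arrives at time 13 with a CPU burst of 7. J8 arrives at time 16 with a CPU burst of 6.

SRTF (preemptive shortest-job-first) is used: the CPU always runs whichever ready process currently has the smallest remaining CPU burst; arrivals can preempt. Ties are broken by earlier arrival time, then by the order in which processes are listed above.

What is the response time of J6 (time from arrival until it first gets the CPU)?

7

Schedule: | J1 0-1 | J3 1-6 | J1 6-13 | J6 13-20 | J8 20-26 | J7 26-33 | J5 33-41 | J2 41-51 | J4 51-62 |
Completion: J1=13  J2=51  J3=6  J4=62  J5=41  J6=20  J7=33  J8=26
Turnaround (C−A): J1=13  J2=50  J3=5  J4=59  J5=36  J6=14  J7=20  J8=10
Response(J6) = first start − arrival = 13 − 6 = 7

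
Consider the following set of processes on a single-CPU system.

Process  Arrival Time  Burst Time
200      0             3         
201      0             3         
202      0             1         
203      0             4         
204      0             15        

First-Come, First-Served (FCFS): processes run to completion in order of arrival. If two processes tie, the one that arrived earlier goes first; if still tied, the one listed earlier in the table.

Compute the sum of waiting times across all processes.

27

Timeline: | 200 0-3 | 201 3-6 | 202 6-7 | 203 7-11 | 204 11-26 |
Completion: 200=3  201=6  202=7  203=11  204=26
Turnaround (C−A): 200=3  201=6  202=7  203=11  204=26
Waiting = turnaround − burst: 200=0, 201=3, 202=6, 203=7, 204=11
Total waiting = 0 + 3 + 6 + 7 + 11 = 27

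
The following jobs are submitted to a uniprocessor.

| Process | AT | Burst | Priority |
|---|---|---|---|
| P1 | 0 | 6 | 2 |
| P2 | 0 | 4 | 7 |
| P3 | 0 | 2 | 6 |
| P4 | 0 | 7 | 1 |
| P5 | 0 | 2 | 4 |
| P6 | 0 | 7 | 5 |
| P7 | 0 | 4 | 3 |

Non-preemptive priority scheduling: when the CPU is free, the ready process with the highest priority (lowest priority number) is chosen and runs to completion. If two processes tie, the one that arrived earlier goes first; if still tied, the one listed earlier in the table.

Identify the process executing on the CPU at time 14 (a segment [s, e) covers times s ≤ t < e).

Timeline: | P4 0-7 | P1 7-13 | P7 13-17 | P5 17-19 | P6 19-26 | P3 26-28 | P2 28-32 |
Completion: P1=13  P2=32  P3=28  P4=7  P5=19  P6=26  P7=17
Turnaround (C−A): P1=13  P2=32  P3=28  P4=7  P5=19  P6=26  P7=17

P7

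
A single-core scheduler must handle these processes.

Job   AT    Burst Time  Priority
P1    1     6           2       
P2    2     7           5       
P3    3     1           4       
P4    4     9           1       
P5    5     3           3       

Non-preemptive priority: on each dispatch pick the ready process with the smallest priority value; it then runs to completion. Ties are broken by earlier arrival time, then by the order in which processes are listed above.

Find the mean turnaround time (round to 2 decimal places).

Gantt: | idle 0-1 | P1 1-7 | P4 7-16 | P5 16-19 | P3 19-20 | P2 20-27 |
Completion: P1=7  P2=27  P3=20  P4=16  P5=19
Turnaround (C−A): P1=6  P2=25  P3=17  P4=12  P5=14
Turnaround times: P1=6, P2=25, P3=17, P4=12, P5=14
Average turnaround = (6+25+17+12+14) / 5 = 74/5 = 14.80

14.80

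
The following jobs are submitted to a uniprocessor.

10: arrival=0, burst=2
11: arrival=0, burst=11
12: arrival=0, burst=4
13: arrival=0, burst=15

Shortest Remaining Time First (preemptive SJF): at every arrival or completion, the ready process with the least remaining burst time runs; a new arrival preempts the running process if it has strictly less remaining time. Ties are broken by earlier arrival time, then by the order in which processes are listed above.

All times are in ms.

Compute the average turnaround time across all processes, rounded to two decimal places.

14.25

Schedule: | 10 0-2 | 12 2-6 | 11 6-17 | 13 17-32 |
Completion: 10=2  11=17  12=6  13=32
Turnaround (C−A): 10=2  11=17  12=6  13=32
Turnaround times: 10=2, 11=17, 12=6, 13=32
Average turnaround = (2+17+6+32) / 4 = 57/4 = 14.25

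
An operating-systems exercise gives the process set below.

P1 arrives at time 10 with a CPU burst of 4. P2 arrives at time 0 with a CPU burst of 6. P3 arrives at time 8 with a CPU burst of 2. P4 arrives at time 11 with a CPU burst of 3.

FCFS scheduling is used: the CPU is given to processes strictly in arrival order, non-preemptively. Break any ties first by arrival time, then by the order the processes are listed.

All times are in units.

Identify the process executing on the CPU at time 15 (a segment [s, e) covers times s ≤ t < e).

Timeline: | P2 0-6 | idle 6-8 | P3 8-10 | P1 10-14 | P4 14-17 |
Completion: P1=14  P2=6  P3=10  P4=17
Turnaround (C−A): P1=4  P2=6  P3=2  P4=6

P4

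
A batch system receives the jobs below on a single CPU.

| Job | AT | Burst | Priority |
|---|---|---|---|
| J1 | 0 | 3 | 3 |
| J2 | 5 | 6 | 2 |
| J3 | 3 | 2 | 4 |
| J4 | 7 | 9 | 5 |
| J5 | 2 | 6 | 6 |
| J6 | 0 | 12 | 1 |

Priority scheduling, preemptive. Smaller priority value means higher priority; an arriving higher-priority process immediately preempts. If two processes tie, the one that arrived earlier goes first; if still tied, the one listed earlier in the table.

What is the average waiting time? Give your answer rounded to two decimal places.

14.83

Timeline: | J6 0-12 | J2 12-18 | J1 18-21 | J3 21-23 | J4 23-32 | J5 32-38 |
Completion: J1=21  J2=18  J3=23  J4=32  J5=38  J6=12
Waiting times: J1=18, J2=7, J3=18, J4=16, J5=30, J6=0
Average waiting = (18+7+18+16+30+0) / 6 = 89/6 = 14.83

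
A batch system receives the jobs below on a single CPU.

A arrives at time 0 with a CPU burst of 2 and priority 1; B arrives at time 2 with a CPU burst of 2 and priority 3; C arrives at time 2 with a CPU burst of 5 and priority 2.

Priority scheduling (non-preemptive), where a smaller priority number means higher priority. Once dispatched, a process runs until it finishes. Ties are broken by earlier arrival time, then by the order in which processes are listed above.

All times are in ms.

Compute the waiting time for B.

Timeline: | A 0-2 | C 2-7 | B 7-9 |
Completion: A=2  B=9  C=7
Turnaround (C−A): A=2  B=7  C=5
Waiting(B) = turnaround − burst = 7 − 2 = 5

5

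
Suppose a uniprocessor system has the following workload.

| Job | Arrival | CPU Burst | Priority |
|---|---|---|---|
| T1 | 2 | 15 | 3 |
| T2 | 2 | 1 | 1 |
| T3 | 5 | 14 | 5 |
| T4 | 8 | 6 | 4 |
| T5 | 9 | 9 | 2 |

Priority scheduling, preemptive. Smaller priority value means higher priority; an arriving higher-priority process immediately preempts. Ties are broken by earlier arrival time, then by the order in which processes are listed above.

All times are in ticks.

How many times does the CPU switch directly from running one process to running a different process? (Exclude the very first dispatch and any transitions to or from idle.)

Schedule: | idle 0-2 | T2 2-3 | T1 3-9 | T5 9-18 | T1 18-27 | T4 27-33 | T3 33-47 |
Completion: T1=27  T2=3  T3=47  T4=33  T5=18

5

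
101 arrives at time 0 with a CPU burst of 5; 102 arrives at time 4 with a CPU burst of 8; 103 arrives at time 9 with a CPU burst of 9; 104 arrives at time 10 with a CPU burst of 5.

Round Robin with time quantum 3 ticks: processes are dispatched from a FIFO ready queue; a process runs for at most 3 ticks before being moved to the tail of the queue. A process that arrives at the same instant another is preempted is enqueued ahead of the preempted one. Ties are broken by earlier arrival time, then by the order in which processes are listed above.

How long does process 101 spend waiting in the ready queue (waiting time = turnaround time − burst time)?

0

Schedule: | 101 0-5 | 102 5-11 | 103 11-14 | 104 14-17 | 102 17-19 | 103 19-22 | 104 22-24 | 103 24-27 |
Completion: 101=5  102=19  103=27  104=24
Turnaround (C−A): 101=5  102=15  103=18  104=14
Waiting(101) = turnaround − burst = 5 − 5 = 0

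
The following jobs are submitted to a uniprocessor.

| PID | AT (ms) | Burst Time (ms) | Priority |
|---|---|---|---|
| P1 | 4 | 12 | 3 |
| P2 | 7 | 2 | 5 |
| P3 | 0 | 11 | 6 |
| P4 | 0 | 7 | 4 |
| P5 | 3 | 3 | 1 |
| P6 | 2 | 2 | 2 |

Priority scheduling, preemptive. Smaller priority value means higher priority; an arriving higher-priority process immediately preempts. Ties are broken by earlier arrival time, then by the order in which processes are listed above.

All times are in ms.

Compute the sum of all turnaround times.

103

Timeline: | P4 0-2 | P6 2-3 | P5 3-6 | P6 6-7 | P1 7-19 | P4 19-24 | P2 24-26 | P3 26-37 |
Completion: P1=19  P2=26  P3=37  P4=24  P5=6  P6=7
Turnaround (C−A): P1=15  P2=19  P3=37  P4=24  P5=3  P6=5
Turnaround = completion − arrival: P1=15, P2=19, P3=37, P4=24, P5=3, P6=5
Total turnaround = 15 + 19 + 37 + 24 + 3 + 5 = 103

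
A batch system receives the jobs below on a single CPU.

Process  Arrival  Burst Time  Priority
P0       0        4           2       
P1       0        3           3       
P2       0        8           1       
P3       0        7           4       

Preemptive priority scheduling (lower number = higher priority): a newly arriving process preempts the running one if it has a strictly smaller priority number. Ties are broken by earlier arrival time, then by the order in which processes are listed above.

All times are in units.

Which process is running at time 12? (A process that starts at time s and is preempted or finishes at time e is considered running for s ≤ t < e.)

P1

Timeline: | P2 0-8 | P0 8-12 | P1 12-15 | P3 15-22 |
Completion: P0=12  P1=15  P2=8  P3=22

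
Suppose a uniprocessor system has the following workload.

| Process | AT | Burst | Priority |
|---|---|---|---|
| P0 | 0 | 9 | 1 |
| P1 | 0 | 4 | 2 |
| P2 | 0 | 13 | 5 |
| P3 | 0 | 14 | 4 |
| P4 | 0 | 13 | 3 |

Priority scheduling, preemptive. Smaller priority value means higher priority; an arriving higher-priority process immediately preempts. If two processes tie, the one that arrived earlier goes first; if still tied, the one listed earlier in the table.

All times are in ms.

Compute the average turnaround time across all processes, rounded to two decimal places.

28.20

Gantt: | P0 0-9 | P1 9-13 | P4 13-26 | P3 26-40 | P2 40-53 |
Completion: P0=9  P1=13  P2=53  P3=40  P4=26
Turnaround times: P0=9, P1=13, P2=53, P3=40, P4=26
Average turnaround = (9+13+53+40+26) / 5 = 141/5 = 28.20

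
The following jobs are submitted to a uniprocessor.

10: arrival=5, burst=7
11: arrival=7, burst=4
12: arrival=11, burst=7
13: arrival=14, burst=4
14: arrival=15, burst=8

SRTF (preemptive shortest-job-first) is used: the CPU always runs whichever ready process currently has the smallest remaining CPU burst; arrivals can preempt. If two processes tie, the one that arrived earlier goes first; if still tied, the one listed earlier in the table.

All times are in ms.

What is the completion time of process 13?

Gantt: | idle 0-5 | 10 5-7 | 11 7-11 | 10 11-16 | 13 16-20 | 12 20-27 | 14 27-35 |
Completion: 10=16  11=11  12=27  13=20  14=35
Turnaround (C−A): 10=11  11=4  12=16  13=6  14=20

20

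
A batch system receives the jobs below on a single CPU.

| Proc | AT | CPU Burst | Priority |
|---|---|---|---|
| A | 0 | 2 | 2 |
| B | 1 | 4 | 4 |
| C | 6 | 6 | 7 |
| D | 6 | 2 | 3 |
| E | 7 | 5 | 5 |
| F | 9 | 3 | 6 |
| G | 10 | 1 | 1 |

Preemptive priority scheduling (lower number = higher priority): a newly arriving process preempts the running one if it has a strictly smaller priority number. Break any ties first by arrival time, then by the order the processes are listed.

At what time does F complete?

Timeline: | A 0-2 | B 2-6 | D 6-8 | E 8-10 | G 10-11 | E 11-14 | F 14-17 | C 17-23 |
Completion: A=2  B=6  C=23  D=8  E=14  F=17  G=11
Turnaround (C−A): A=2  B=5  C=17  D=2  E=7  F=8  G=1

17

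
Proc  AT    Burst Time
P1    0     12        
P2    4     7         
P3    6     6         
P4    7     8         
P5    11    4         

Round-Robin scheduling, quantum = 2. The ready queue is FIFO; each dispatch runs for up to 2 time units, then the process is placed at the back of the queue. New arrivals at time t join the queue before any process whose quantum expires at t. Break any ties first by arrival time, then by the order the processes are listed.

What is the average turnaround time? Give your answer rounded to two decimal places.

26.60

Gantt: | P1 0-4 | P2 4-6 | P1 6-8 | P3 8-10 | P2 10-12 | P4 12-14 | P1 14-16 | P3 16-18 | P5 18-20 | P2 20-22 | P4 22-24 | P1 24-26 | P3 26-28 | P5 28-30 | P2 30-31 | P4 31-33 | P1 33-35 | P4 35-37 |
Completion: P1=35  P2=31  P3=28  P4=37  P5=30
Turnaround times: P1=35, P2=27, P3=22, P4=30, P5=19
Average turnaround = (35+27+22+30+19) / 5 = 133/5 = 26.60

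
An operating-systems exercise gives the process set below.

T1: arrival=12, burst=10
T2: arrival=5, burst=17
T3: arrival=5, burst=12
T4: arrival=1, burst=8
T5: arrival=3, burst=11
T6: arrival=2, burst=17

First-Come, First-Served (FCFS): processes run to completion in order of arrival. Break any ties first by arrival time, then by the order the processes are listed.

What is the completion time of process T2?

54

Schedule: | idle 0-1 | T4 1-9 | T6 9-26 | T5 26-37 | T2 37-54 | T3 54-66 | T1 66-76 |
Completion: T1=76  T2=54  T3=66  T4=9  T5=37  T6=26
Turnaround (C−A): T1=64  T2=49  T3=61  T4=8  T5=34  T6=24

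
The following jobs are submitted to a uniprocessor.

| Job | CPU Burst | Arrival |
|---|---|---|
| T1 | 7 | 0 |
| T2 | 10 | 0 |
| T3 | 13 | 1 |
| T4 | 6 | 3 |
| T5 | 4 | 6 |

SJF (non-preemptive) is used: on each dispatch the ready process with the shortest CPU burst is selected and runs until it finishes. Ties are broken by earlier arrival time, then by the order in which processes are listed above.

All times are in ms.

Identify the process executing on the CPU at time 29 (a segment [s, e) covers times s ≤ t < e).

T3

Gantt: | T1 0-7 | T5 7-11 | T4 11-17 | T2 17-27 | T3 27-40 |
Completion: T1=7  T2=27  T3=40  T4=17  T5=11
Turnaround (C−A): T1=7  T2=27  T3=39  T4=14  T5=5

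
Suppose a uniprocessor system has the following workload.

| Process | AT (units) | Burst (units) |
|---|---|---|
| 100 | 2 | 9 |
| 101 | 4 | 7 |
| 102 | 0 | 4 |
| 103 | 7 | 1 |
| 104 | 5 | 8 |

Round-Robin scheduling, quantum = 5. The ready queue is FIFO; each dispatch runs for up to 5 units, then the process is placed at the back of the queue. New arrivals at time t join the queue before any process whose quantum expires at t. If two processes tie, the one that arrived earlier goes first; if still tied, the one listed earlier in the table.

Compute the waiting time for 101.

Gantt: | 102 0-4 | 100 4-9 | 101 9-14 | 104 14-19 | 103 19-20 | 100 20-24 | 101 24-26 | 104 26-29 |
Completion: 100=24  101=26  102=4  103=20  104=29
Turnaround (C−A): 100=22  101=22  102=4  103=13  104=24
Waiting(101) = turnaround − burst = 22 − 7 = 15

15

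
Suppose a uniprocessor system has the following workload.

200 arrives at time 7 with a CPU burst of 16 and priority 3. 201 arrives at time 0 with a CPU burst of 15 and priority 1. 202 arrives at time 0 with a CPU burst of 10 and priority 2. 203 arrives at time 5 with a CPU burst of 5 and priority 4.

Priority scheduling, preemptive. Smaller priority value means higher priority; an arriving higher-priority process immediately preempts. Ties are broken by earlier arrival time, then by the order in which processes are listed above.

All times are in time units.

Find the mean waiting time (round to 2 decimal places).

Schedule: | 201 0-15 | 202 15-25 | 200 25-41 | 203 41-46 |
Completion: 200=41  201=15  202=25  203=46
Turnaround (C−A): 200=34  201=15  202=25  203=41
Waiting times: 200=18, 201=0, 202=15, 203=36
Average waiting = (18+0+15+36) / 4 = 69/4 = 17.25

17.25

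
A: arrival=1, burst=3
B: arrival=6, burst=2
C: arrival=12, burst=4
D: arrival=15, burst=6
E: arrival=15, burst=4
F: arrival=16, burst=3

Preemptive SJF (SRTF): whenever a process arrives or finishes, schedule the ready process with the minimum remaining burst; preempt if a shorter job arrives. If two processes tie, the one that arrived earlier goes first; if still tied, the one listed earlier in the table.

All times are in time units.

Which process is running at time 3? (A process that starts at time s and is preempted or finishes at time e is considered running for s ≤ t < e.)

A

Gantt: | idle 0-1 | A 1-4 | idle 4-6 | B 6-8 | idle 8-12 | C 12-16 | F 16-19 | E 19-23 | D 23-29 |
Completion: A=4  B=8  C=16  D=29  E=23  F=19
Turnaround (C−A): A=3  B=2  C=4  D=14  E=8  F=3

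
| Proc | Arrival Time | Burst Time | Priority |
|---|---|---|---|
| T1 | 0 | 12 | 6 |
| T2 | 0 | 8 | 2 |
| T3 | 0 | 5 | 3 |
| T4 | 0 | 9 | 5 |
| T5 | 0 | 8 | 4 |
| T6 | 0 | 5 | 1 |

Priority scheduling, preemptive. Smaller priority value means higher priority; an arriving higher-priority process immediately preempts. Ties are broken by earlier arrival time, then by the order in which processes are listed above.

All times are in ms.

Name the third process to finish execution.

T3

Schedule: | T6 0-5 | T2 5-13 | T3 13-18 | T5 18-26 | T4 26-35 | T1 35-47 |
Completion: T1=47  T2=13  T3=18  T4=35  T5=26  T6=5
Finish order: T6 → T2 → T3 → T5 → T4 → T1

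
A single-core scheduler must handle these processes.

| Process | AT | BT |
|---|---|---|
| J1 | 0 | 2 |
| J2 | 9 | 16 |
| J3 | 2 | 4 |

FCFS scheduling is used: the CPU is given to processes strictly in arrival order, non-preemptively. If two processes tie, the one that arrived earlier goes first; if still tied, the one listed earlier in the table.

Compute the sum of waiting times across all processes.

Schedule: | J1 0-2 | J3 2-6 | idle 6-9 | J2 9-25 |
Completion: J1=2  J2=25  J3=6
Waiting = turnaround − burst: J1=0, J2=0, J3=0
Total waiting = 0 + 0 + 0 = 0

0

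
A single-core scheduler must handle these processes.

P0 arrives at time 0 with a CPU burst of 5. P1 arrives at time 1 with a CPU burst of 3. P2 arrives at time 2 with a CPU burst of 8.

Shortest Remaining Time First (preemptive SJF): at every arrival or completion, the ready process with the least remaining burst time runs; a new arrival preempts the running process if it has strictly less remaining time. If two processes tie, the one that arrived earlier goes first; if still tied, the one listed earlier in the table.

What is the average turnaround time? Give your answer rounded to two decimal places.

Schedule: | P0 0-1 | P1 1-4 | P0 4-8 | P2 8-16 |
Completion: P0=8  P1=4  P2=16
Turnaround times: P0=8, P1=3, P2=14
Average turnaround = (8+3+14) / 3 = 25/3 = 8.33

8.33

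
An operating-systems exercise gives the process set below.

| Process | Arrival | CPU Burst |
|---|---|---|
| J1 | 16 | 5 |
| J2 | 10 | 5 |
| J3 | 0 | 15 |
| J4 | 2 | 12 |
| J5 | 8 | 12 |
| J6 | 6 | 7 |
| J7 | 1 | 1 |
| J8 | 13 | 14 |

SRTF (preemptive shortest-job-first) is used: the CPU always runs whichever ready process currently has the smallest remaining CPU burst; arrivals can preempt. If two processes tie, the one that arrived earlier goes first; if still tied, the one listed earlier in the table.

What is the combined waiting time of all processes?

Gantt: | J3 0-1 | J7 1-2 | J4 2-6 | J6 6-13 | J2 13-18 | J1 18-23 | J4 23-31 | J5 31-43 | J3 43-57 | J8 57-71 |
Completion: J1=23  J2=18  J3=57  J4=31  J5=43  J6=13  J7=2  J8=71
Waiting = turnaround − burst: J1=2, J2=3, J3=42, J4=17, J5=23, J6=0, J7=0, J8=44
Total waiting = 2 + 3 + 42 + 17 + 23 + 0 + 0 + 44 = 131

131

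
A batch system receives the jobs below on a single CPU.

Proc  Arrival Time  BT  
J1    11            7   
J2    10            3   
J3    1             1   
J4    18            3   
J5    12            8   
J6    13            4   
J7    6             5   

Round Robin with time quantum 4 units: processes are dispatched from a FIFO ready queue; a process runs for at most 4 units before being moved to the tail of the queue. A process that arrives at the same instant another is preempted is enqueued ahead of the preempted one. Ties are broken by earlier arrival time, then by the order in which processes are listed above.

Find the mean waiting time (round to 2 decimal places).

Timeline: | idle 0-1 | J3 1-2 | idle 2-6 | J7 6-10 | J2 10-13 | J7 13-14 | J1 14-18 | J5 18-22 | J6 22-26 | J4 26-29 | J1 29-32 | J5 32-36 |
Completion: J1=32  J2=13  J3=2  J4=29  J5=36  J6=26  J7=14
Waiting times: J1=14, J2=0, J3=0, J4=8, J5=16, J6=9, J7=3
Average waiting = (14+0+0+8+16+9+3) / 7 = 50/7 = 7.14

7.14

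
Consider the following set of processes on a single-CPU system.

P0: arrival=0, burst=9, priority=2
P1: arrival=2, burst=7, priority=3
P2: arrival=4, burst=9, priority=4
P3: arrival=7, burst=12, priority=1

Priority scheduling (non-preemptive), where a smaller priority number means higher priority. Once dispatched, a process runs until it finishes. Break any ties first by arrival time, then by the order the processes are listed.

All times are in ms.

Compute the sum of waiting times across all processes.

Gantt: | P0 0-9 | P3 9-21 | P1 21-28 | P2 28-37 |
Completion: P0=9  P1=28  P2=37  P3=21
Waiting = turnaround − burst: P0=0, P1=19, P2=24, P3=2
Total waiting = 0 + 19 + 24 + 2 = 45

45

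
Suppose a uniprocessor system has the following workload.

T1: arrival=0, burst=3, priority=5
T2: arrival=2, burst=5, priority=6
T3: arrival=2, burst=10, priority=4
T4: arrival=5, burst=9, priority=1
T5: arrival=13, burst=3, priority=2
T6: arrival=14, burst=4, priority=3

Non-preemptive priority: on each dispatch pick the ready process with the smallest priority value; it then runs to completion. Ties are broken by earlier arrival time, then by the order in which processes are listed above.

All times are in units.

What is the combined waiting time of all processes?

Schedule: | T1 0-3 | T3 3-13 | T4 13-22 | T5 22-25 | T6 25-29 | T2 29-34 |
Completion: T1=3  T2=34  T3=13  T4=22  T5=25  T6=29
Turnaround (C−A): T1=3  T2=32  T3=11  T4=17  T5=12  T6=15
Waiting = turnaround − burst: T1=0, T2=27, T3=1, T4=8, T5=9, T6=11
Total waiting = 0 + 27 + 1 + 8 + 9 + 11 = 56

56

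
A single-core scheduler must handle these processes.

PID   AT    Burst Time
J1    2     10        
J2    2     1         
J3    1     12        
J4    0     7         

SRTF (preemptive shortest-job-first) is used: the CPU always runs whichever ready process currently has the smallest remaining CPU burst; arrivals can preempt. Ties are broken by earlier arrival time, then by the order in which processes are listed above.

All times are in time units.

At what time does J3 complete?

Timeline: | J4 0-2 | J2 2-3 | J4 3-8 | J1 8-18 | J3 18-30 |
Completion: J1=18  J2=3  J3=30  J4=8
Turnaround (C−A): J1=16  J2=1  J3=29  J4=8

30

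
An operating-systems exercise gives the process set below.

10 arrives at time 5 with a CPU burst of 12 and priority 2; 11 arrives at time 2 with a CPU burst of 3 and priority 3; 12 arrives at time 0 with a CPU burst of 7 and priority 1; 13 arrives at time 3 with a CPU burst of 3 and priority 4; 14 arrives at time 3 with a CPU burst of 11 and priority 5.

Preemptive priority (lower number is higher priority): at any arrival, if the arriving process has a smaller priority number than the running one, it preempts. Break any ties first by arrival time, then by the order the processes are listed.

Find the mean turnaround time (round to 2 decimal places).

19.20

Gantt: | 12 0-7 | 10 7-19 | 11 19-22 | 13 22-25 | 14 25-36 |
Completion: 10=19  11=22  12=7  13=25  14=36
Turnaround (C−A): 10=14  11=20  12=7  13=22  14=33
Turnaround times: 10=14, 11=20, 12=7, 13=22, 14=33
Average turnaround = (14+20+7+22+33) / 5 = 96/5 = 19.20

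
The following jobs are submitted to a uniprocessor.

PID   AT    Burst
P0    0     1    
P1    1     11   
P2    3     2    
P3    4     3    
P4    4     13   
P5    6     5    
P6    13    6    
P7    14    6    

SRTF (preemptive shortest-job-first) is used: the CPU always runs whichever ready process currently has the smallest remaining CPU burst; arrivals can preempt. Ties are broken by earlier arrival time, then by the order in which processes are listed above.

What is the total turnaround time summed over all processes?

107

Schedule: | P0 0-1 | P1 1-3 | P2 3-5 | P3 5-8 | P5 8-13 | P6 13-19 | P7 19-25 | P1 25-34 | P4 34-47 |
Completion: P0=1  P1=34  P2=5  P3=8  P4=47  P5=13  P6=19  P7=25
Turnaround = completion − arrival: P0=1, P1=33, P2=2, P3=4, P4=43, P5=7, P6=6, P7=11
Total turnaround = 1 + 33 + 2 + 4 + 43 + 7 + 6 + 11 = 107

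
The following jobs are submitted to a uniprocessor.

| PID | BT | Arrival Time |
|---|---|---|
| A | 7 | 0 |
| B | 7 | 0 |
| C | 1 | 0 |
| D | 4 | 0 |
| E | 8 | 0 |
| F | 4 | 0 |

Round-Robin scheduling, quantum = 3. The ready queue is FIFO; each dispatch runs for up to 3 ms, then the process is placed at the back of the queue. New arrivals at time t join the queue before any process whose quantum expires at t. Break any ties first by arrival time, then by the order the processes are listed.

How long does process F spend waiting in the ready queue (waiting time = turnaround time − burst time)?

23

Schedule: | A 0-3 | B 3-6 | C 6-7 | D 7-10 | E 10-13 | F 13-16 | A 16-19 | B 19-22 | D 22-23 | E 23-26 | F 26-27 | A 27-28 | B 28-29 | E 29-31 |
Completion: A=28  B=29  C=7  D=23  E=31  F=27
Turnaround (C−A): A=28  B=29  C=7  D=23  E=31  F=27
Waiting(F) = turnaround − burst = 27 − 4 = 23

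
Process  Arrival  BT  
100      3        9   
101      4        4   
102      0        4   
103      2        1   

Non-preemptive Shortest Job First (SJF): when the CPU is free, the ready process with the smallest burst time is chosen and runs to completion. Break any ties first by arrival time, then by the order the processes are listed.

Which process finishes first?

Schedule: | 102 0-4 | 103 4-5 | 101 5-9 | 100 9-18 |
Completion: 100=18  101=9  102=4  103=5
Turnaround (C−A): 100=15  101=5  102=4  103=3
Finish order: 102 → 103 → 101 → 100

102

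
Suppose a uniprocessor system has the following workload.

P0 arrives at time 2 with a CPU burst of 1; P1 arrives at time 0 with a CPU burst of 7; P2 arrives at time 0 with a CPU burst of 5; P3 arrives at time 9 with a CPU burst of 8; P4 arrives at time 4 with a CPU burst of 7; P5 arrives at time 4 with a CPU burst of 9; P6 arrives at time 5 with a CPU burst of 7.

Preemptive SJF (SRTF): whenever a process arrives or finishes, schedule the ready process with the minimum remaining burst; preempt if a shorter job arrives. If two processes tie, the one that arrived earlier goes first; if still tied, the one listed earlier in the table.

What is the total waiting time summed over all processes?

Timeline: | P2 0-2 | P0 2-3 | P2 3-6 | P1 6-13 | P4 13-20 | P6 20-27 | P3 27-35 | P5 35-44 |
Completion: P0=3  P1=13  P2=6  P3=35  P4=20  P5=44  P6=27
Waiting = turnaround − burst: P0=0, P1=6, P2=1, P3=18, P4=9, P5=31, P6=15
Total waiting = 0 + 6 + 1 + 18 + 9 + 31 + 15 = 80

80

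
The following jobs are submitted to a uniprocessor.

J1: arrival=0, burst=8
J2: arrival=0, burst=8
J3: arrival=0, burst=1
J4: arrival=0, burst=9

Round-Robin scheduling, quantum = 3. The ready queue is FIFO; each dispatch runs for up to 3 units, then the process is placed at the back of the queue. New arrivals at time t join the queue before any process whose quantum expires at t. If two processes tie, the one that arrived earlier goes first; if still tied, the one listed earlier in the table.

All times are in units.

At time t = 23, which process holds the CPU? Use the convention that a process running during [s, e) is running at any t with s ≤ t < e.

Timeline: | J1 0-3 | J2 3-6 | J3 6-7 | J4 7-10 | J1 10-13 | J2 13-16 | J4 16-19 | J1 19-21 | J2 21-23 | J4 23-26 |
Completion: J1=21  J2=23  J3=7  J4=26

J4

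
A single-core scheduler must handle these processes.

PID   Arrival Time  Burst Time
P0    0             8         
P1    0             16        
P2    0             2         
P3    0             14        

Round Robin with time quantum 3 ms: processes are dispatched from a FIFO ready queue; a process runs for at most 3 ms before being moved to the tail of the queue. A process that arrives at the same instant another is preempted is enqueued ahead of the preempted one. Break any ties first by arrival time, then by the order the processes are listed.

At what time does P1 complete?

Schedule: | P0 0-3 | P1 3-6 | P2 6-8 | P3 8-11 | P0 11-14 | P1 14-17 | P3 17-20 | P0 20-22 | P1 22-25 | P3 25-28 | P1 28-31 | P3 31-34 | P1 34-37 | P3 37-39 | P1 39-40 |
Completion: P0=22  P1=40  P2=8  P3=39
Turnaround (C−A): P0=22  P1=40  P2=8  P3=39

40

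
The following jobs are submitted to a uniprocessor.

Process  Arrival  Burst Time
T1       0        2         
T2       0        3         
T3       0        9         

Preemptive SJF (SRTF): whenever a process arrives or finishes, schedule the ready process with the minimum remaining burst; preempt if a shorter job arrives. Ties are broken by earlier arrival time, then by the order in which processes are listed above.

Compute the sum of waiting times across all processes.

7

Schedule: | T1 0-2 | T2 2-5 | T3 5-14 |
Completion: T1=2  T2=5  T3=14
Turnaround (C−A): T1=2  T2=5  T3=14
Waiting = turnaround − burst: T1=0, T2=2, T3=5
Total waiting = 0 + 2 + 5 = 7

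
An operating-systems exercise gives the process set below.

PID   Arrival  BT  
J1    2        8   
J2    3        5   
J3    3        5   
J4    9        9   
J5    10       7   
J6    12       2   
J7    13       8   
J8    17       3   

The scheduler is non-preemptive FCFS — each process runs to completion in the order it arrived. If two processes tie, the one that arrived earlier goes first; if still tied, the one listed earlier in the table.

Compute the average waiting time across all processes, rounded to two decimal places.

15.88

Schedule: | idle 0-2 | J1 2-10 | J2 10-15 | J3 15-20 | J4 20-29 | J5 29-36 | J6 36-38 | J7 38-46 | J8 46-49 |
Completion: J1=10  J2=15  J3=20  J4=29  J5=36  J6=38  J7=46  J8=49
Waiting times: J1=0, J2=7, J3=12, J4=11, J5=19, J6=24, J7=25, J8=29
Average waiting = (0+7+12+11+19+24+25+29) / 8 = 127/8 = 15.88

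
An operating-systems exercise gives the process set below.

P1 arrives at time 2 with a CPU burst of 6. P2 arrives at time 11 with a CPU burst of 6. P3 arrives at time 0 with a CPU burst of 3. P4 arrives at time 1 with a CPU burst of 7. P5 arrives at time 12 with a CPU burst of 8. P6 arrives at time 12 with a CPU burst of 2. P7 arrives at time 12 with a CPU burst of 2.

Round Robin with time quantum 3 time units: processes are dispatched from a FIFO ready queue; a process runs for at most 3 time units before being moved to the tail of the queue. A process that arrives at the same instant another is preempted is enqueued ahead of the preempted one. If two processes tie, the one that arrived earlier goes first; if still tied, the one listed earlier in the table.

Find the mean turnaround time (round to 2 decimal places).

15.00

Gantt: | P3 0-3 | P4 3-6 | P1 6-9 | P4 9-12 | P1 12-15 | P2 15-18 | P5 18-21 | P6 21-23 | P7 23-25 | P4 25-26 | P2 26-29 | P5 29-34 |
Completion: P1=15  P2=29  P3=3  P4=26  P5=34  P6=23  P7=25
Turnaround (C−A): P1=13  P2=18  P3=3  P4=25  P5=22  P6=11  P7=13
Turnaround times: P1=13, P2=18, P3=3, P4=25, P5=22, P6=11, P7=13
Average turnaround = (13+18+3+25+22+11+13) / 7 = 105/7 = 15.00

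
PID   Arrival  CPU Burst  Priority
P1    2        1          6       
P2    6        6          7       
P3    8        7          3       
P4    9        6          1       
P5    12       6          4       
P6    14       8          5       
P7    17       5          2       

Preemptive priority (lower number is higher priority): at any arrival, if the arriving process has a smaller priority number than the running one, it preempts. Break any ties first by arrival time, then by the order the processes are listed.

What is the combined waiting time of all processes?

75

Gantt: | idle 0-2 | P1 2-3 | idle 3-6 | P2 6-8 | P3 8-9 | P4 9-15 | P3 15-17 | P7 17-22 | P3 22-26 | P5 26-32 | P6 32-40 | P2 40-44 |
Completion: P1=3  P2=44  P3=26  P4=15  P5=32  P6=40  P7=22
Turnaround (C−A): P1=1  P2=38  P3=18  P4=6  P5=20  P6=26  P7=5
Waiting = turnaround − burst: P1=0, P2=32, P3=11, P4=0, P5=14, P6=18, P7=0
Total waiting = 0 + 32 + 11 + 0 + 14 + 18 + 0 = 75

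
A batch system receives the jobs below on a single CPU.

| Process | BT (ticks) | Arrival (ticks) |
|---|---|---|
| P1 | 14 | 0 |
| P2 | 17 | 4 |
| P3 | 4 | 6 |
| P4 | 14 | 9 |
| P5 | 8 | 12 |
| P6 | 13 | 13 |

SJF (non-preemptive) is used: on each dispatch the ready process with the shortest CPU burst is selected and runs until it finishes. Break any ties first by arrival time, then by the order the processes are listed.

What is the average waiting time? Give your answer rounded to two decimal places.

Gantt: | P1 0-14 | P3 14-18 | P5 18-26 | P6 26-39 | P4 39-53 | P2 53-70 |
Completion: P1=14  P2=70  P3=18  P4=53  P5=26  P6=39
Waiting times: P1=0, P2=49, P3=8, P4=30, P5=6, P6=13
Average waiting = (0+49+8+30+6+13) / 6 = 106/6 = 17.67

17.67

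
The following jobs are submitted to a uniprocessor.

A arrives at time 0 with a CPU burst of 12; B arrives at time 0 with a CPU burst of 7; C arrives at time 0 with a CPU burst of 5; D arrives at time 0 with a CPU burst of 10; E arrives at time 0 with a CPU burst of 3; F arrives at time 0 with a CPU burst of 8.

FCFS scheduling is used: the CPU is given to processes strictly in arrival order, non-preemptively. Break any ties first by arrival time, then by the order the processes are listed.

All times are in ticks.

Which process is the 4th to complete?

Timeline: | A 0-12 | B 12-19 | C 19-24 | D 24-34 | E 34-37 | F 37-45 |
Completion: A=12  B=19  C=24  D=34  E=37  F=45
Turnaround (C−A): A=12  B=19  C=24  D=34  E=37  F=45
Finish order: A → B → C → D → E → F

D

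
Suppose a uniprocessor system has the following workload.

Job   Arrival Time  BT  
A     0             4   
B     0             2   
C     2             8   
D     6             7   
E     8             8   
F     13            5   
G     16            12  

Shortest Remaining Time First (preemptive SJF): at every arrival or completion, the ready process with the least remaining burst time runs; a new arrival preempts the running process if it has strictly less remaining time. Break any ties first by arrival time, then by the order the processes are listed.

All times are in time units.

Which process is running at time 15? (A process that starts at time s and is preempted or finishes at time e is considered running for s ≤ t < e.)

F

Schedule: | B 0-2 | A 2-6 | D 6-13 | F 13-18 | C 18-26 | E 26-34 | G 34-46 |
Completion: A=6  B=2  C=26  D=13  E=34  F=18  G=46
Turnaround (C−A): A=6  B=2  C=24  D=7  E=26  F=5  G=30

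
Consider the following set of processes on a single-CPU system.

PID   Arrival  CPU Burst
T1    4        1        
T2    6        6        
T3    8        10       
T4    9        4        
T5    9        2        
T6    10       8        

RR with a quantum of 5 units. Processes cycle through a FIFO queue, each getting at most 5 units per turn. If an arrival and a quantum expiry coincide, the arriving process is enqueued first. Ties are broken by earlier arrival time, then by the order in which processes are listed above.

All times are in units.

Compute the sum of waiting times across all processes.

Timeline: | idle 0-4 | T1 4-5 | idle 5-6 | T2 6-11 | T3 11-16 | T4 16-20 | T5 20-22 | T6 22-27 | T2 27-28 | T3 28-33 | T6 33-36 |
Completion: T1=5  T2=28  T3=33  T4=20  T5=22  T6=36
Turnaround (C−A): T1=1  T2=22  T3=25  T4=11  T5=13  T6=26
Waiting = turnaround − burst: T1=0, T2=16, T3=15, T4=7, T5=11, T6=18
Total waiting = 0 + 16 + 15 + 7 + 11 + 18 = 67

67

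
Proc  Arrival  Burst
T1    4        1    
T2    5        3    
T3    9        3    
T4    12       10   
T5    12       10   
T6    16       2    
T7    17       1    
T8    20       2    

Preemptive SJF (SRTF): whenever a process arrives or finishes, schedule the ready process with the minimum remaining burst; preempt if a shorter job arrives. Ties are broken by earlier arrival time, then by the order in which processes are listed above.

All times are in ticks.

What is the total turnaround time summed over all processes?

53

Schedule: | idle 0-4 | T1 4-5 | T2 5-8 | idle 8-9 | T3 9-12 | T4 12-16 | T6 16-18 | T7 18-19 | T4 19-20 | T8 20-22 | T4 22-27 | T5 27-37 |
Completion: T1=5  T2=8  T3=12  T4=27  T5=37  T6=18  T7=19  T8=22
Turnaround = completion − arrival: T1=1, T2=3, T3=3, T4=15, T5=25, T6=2, T7=2, T8=2
Total turnaround = 1 + 3 + 3 + 15 + 25 + 2 + 2 + 2 = 53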